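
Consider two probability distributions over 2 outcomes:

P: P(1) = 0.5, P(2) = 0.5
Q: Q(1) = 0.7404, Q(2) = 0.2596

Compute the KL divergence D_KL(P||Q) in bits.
0.1896 bits

D_KL(P||Q) = Σ P(x) log₂(P(x)/Q(x))

Computing term by term:
  P(1)·log₂(P(1)/Q(1)) = 0.5·log₂(0.5/0.7404) = -0.28319
  P(2)·log₂(P(2)/Q(2)) = 0.5·log₂(0.5/0.2596) = 0.47282

D_KL(P||Q) = -0.28319 + 0.47282 = 0.18963 ≈ 0.1896 bits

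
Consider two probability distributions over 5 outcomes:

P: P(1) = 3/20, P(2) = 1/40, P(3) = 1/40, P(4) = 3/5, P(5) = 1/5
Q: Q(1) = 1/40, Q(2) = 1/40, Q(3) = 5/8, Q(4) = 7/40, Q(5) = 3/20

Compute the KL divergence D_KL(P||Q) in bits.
1.4212 bits

D_KL(P||Q) = Σ P(x) log₂(P(x)/Q(x))

Computing term by term:
  P(1)·log₂(P(1)/Q(1)) = (3/20)·log₂((3/20)/(1/40)) = 0.38774
  P(2)·log₂(P(2)/Q(2)) = (1/40)·log₂((1/40)/(1/40)) = 0.00000
  P(3)·log₂(P(3)/Q(3)) = (1/40)·log₂((1/40)/(5/8)) = -0.11610
  P(4)·log₂(P(4)/Q(4)) = (3/5)·log₂((3/5)/(7/40)) = 1.06656
  P(5)·log₂(P(5)/Q(5)) = (1/5)·log₂((1/5)/(3/20)) = 0.08301

D_KL(P||Q) = 0.38774 + 0.00000 - 0.11610 + 1.06656 + 0.08301 = 1.42121 ≈ 1.4212 bits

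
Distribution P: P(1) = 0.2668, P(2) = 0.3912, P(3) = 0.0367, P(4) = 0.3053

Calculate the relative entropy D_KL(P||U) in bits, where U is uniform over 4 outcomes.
0.2642 bits

U(i) = 1/4 for all i

D_KL(P||U) = Σ P(x) log₂(P(x) / (1/4))
           = Σ P(x) log₂(P(x)) + log₂(4)
           = log₂(4) - H(P)

H(P) = -Σ P(x) log₂(P(x)):
  -P(1)·log₂(P(1)) = -(0.2668)·log₂(0.2668) = 0.50857
  -P(2)·log₂(P(2)) = -(0.3912)·log₂(0.3912) = 0.52969
  -P(3)·log₂(P(3)) = -(0.0367)·log₂(0.0367) = 0.17499
  -P(4)·log₂(P(4)) = -(0.3053)·log₂(0.3053) = 0.52258
H(P) = 0.50857 + 0.52969 + 0.17499 + 0.52258 = 1.73583 bits

log₂(4) = 2.00000 bits

D_KL(P||U) = 2.00000 - 1.73583 = 0.26417 ≈ 0.2642 bits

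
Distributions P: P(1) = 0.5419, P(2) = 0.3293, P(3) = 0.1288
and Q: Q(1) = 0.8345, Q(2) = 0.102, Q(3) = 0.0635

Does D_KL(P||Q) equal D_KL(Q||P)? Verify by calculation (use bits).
D_KL(P||Q) = 0.3507 bits, D_KL(Q||P) = 0.2825 bits. No — D_KL(P||Q) ≠ D_KL(Q||P) for this pair.

D_KL(P||Q) = Σ P(x) log₂(P(x)/Q(x))

Computing term by term:
  P(1)·log₂(P(1)/Q(1)) = 0.5419·log₂(0.5419/0.8345) = -0.33754
  P(2)·log₂(P(2)/Q(2)) = 0.3293·log₂(0.3293/0.102) = 0.55679
  P(3)·log₂(P(3)/Q(3)) = 0.1288·log₂(0.1288/0.0635) = 0.13142

D_KL(P||Q) = -0.33754 + 0.55679 + 0.13142 = 0.35067 ≈ 0.3507 bits

D_KL(Q||P) = Σ Q(x) log₂(Q(x)/P(x))

Computing term by term:
  Q(1)·log₂(Q(1)/P(1)) = 0.8345·log₂(0.8345/0.5419) = 0.51980
  Q(2)·log₂(Q(2)/P(2)) = 0.102·log₂(0.102/0.3293) = -0.17247
  Q(3)·log₂(Q(3)/P(3)) = 0.0635·log₂(0.0635/0.1288) = -0.06479

D_KL(Q||P) = 0.51980 - 0.17247 - 0.06479 = 0.28254 ≈ 0.2825 bits

These are NOT equal (difference: 0.0682 bits). KL divergence is asymmetric: D_KL(P||Q) ≠ D_KL(Q||P) in general.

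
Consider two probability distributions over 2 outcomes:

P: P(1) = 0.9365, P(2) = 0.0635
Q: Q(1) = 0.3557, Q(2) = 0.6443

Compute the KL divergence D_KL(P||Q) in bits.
1.0957 bits

D_KL(P||Q) = Σ P(x) log₂(P(x)/Q(x))

Computing term by term:
  P(1)·log₂(P(1)/Q(1)) = 0.9365·log₂(0.9365/0.3557) = 1.30793
  P(2)·log₂(P(2)/Q(2)) = 0.0635·log₂(0.0635/0.6443) = -0.21227

D_KL(P||Q) = 1.30793 - 0.21227 = 1.09566 ≈ 1.0957 bits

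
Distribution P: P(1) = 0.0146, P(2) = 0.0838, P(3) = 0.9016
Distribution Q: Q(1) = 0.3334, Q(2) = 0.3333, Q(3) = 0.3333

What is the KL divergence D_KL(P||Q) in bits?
1.0616 bits

D_KL(P||Q) = Σ P(x) log₂(P(x)/Q(x))

Computing term by term:
  P(1)·log₂(P(1)/Q(1)) = 0.0146·log₂(0.0146/0.3334) = -0.06589
  P(2)·log₂(P(2)/Q(2)) = 0.0838·log₂(0.0838/0.3333) = -0.16691
  P(3)·log₂(P(3)/Q(3)) = 0.9016·log₂(0.9016/0.3333) = 1.29440

D_KL(P||Q) = -0.06589 - 0.16691 + 1.29440 = 1.06160 ≈ 1.0616 bits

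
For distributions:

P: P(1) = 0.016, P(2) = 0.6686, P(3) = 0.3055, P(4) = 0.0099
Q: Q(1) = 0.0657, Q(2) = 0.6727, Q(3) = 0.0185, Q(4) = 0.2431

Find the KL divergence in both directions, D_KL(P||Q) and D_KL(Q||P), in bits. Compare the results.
D_KL(P||Q) = 1.1517 bits, D_KL(Q||P) = 1.1876 bits. D_KL(Q||P) is larger than D_KL(P||Q) by 0.0359 bits; the two directions differ.

D_KL(P||Q) = Σ P(x) log₂(P(x)/Q(x))

Computing term by term:
  P(1)·log₂(P(1)/Q(1)) = 0.016·log₂(0.016/0.0657) = -0.03261
  P(2)·log₂(P(2)/Q(2)) = 0.6686·log₂(0.6686/0.6727) = -0.00590
  P(3)·log₂(P(3)/Q(3)) = 0.3055·log₂(0.3055/0.0185) = 1.23592
  P(4)·log₂(P(4)/Q(4)) = 0.0099·log₂(0.0099/0.2431) = -0.04572

D_KL(P||Q) = -0.03261 - 0.00590 + 1.23592 - 0.04572 = 1.15169 ≈ 1.1517 bits

D_KL(Q||P) = Σ Q(x) log₂(Q(x)/P(x))

Computing term by term:
  Q(1)·log₂(Q(1)/P(1)) = 0.0657·log₂(0.0657/0.016) = 0.13388
  Q(2)·log₂(Q(2)/P(2)) = 0.6727·log₂(0.6727/0.6686) = 0.00593
  Q(3)·log₂(Q(3)/P(3)) = 0.0185·log₂(0.0185/0.3055) = -0.07484
  Q(4)·log₂(Q(4)/P(4)) = 0.2431·log₂(0.2431/0.0099) = 1.12263

D_KL(Q||P) = 0.13388 + 0.00593 - 0.07484 + 1.12263 = 1.18760 ≈ 1.1876 bits

These are NOT equal (difference: 0.0359 bits). KL divergence is asymmetric: D_KL(P||Q) ≠ D_KL(Q||P) in general.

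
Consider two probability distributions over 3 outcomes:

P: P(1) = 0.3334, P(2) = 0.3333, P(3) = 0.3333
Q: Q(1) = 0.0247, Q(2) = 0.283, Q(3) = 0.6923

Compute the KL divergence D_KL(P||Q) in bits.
0.9790 bits

D_KL(P||Q) = Σ P(x) log₂(P(x)/Q(x))

Computing term by term:
  P(1)·log₂(P(1)/Q(1)) = 0.3334·log₂(0.3334/0.0247) = 1.25181
  P(2)·log₂(P(2)/Q(2)) = 0.3333·log₂(0.3333/0.283) = 0.07867
  P(3)·log₂(P(3)/Q(3)) = 0.3333·log₂(0.3333/0.6923) = -0.35149

D_KL(P||Q) = 1.25181 + 0.07867 - 0.35149 = 0.97899 ≈ 0.9790 bits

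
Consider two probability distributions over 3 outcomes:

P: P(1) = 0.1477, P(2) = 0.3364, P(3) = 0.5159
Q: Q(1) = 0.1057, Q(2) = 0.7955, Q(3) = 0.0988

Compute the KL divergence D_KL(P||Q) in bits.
0.8838 bits

D_KL(P||Q) = Σ P(x) log₂(P(x)/Q(x))

Computing term by term:
  P(1)·log₂(P(1)/Q(1)) = 0.1477·log₂(0.1477/0.1057) = 0.07129
  P(2)·log₂(P(2)/Q(2)) = 0.3364·log₂(0.3364/0.7955) = -0.41770
  P(3)·log₂(P(3)/Q(3)) = 0.5159·log₂(0.5159/0.0988) = 1.23017

D_KL(P||Q) = 0.07129 - 0.41770 + 1.23017 = 0.88376 ≈ 0.8838 bits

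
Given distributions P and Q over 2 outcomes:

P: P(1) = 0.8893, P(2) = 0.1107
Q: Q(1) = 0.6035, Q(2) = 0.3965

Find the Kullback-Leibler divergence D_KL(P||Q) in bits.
0.2936 bits

D_KL(P||Q) = Σ P(x) log₂(P(x)/Q(x))

Computing term by term:
  P(1)·log₂(P(1)/Q(1)) = 0.8893·log₂(0.8893/0.6035) = 0.49740
  P(2)·log₂(P(2)/Q(2)) = 0.1107·log₂(0.1107/0.3965) = -0.20376

D_KL(P||Q) = 0.49740 - 0.20376 = 0.29364 ≈ 0.2936 bits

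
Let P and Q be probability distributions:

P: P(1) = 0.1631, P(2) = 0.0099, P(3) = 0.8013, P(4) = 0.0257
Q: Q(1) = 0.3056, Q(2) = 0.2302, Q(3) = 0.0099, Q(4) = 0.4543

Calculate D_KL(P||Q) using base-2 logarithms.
4.7801 bits

D_KL(P||Q) = Σ P(x) log₂(P(x)/Q(x))

Computing term by term:
  P(1)·log₂(P(1)/Q(1)) = 0.1631·log₂(0.1631/0.3056) = -0.14775
  P(2)·log₂(P(2)/Q(2)) = 0.0099·log₂(0.0099/0.2302) = -0.04494
  P(3)·log₂(P(3)/Q(3)) = 0.8013·log₂(0.8013/0.0099) = 5.07926
  P(4)·log₂(P(4)/Q(4)) = 0.0257·log₂(0.0257/0.4543) = -0.10650

D_KL(P||Q) = -0.14775 - 0.04494 + 5.07926 - 0.10650 = 4.78007 ≈ 4.7801 bits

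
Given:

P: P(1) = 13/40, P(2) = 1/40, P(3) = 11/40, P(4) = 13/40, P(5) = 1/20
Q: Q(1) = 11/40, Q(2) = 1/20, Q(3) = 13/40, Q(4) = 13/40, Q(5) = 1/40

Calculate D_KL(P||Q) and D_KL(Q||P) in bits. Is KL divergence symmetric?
D_KL(P||Q) = 0.0371 bits, D_KL(Q||P) = 0.0371 bits. The two values coincide for this particular pair, but no — KL divergence is not symmetric in general.

D_KL(P||Q) = Σ P(x) log₂(P(x)/Q(x))

Computing term by term:
  P(1)·log₂(P(1)/Q(1)) = (13/40)·log₂((13/40)/(11/40)) = 0.07833
  P(2)·log₂(P(2)/Q(2)) = (1/40)·log₂((1/40)/(1/20)) = -0.02500
  P(3)·log₂(P(3)/Q(3)) = (11/40)·log₂((11/40)/(13/40)) = -0.06628
  P(4)·log₂(P(4)/Q(4)) = (13/40)·log₂((13/40)/(13/40)) = 0.00000
  P(5)·log₂(P(5)/Q(5)) = (1/20)·log₂((1/20)/(1/40)) = 0.05000

D_KL(P||Q) = 0.07833 - 0.02500 - 0.06628 + 0.00000 + 0.05000 = 0.03705 ≈ 0.0371 bits

D_KL(Q||P) = Σ Q(x) log₂(Q(x)/P(x))

Computing term by term:
  Q(1)·log₂(Q(1)/P(1)) = (11/40)·log₂((11/40)/(13/40)) = -0.06628
  Q(2)·log₂(Q(2)/P(2)) = (1/20)·log₂((1/20)/(1/40)) = 0.05000
  Q(3)·log₂(Q(3)/P(3)) = (13/40)·log₂((13/40)/(11/40)) = 0.07833
  Q(4)·log₂(Q(4)/P(4)) = (13/40)·log₂((13/40)/(13/40)) = 0.00000
  Q(5)·log₂(Q(5)/P(5)) = (1/40)·log₂((1/40)/(1/20)) = -0.02500

D_KL(Q||P) = -0.06628 + 0.05000 + 0.07833 + 0.00000 - 0.02500 = 0.03705 ≈ 0.0371 bits

These ARE equal here. Q is P with outcomes relabeled (Q(1) = P(3), Q(2) = P(5), Q(3) = P(1), Q(5) = P(2)) by a relabeling that is its own inverse, so the two sums contain exactly the same terms in a different order. This is a special case — KL divergence is not symmetric in general: D_KL(P||Q) ≠ D_KL(Q||P) for most P, Q.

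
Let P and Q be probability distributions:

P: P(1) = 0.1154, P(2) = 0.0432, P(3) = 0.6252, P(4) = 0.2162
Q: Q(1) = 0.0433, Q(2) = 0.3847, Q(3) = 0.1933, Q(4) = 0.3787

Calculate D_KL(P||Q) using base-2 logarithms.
0.9108 bits

D_KL(P||Q) = Σ P(x) log₂(P(x)/Q(x))

Computing term by term:
  P(1)·log₂(P(1)/Q(1)) = 0.1154·log₂(0.1154/0.0433) = 0.16320
  P(2)·log₂(P(2)/Q(2)) = 0.0432·log₂(0.0432/0.3847) = -0.13628
  P(3)·log₂(P(3)/Q(3)) = 0.6252·log₂(0.6252/0.1933) = 1.05876
  P(4)·log₂(P(4)/Q(4)) = 0.2162·log₂(0.2162/0.3787) = -0.17484

D_KL(P||Q) = 0.16320 - 0.13628 + 1.05876 - 0.17484 = 0.91084 ≈ 0.9108 bits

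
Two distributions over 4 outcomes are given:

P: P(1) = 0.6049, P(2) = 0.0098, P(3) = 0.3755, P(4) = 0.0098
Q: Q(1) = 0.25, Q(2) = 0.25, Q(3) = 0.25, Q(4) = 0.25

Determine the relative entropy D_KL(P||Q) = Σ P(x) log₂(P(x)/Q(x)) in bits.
0.8999 bits

D_KL(P||Q) = Σ P(x) log₂(P(x)/Q(x))

Computing term by term:
  P(1)·log₂(P(1)/Q(1)) = 0.6049·log₂(0.6049/0.25) = 0.77111
  P(2)·log₂(P(2)/Q(2)) = 0.0098·log₂(0.0098/0.25) = -0.04580
  P(3)·log₂(P(3)/Q(3)) = 0.3755·log₂(0.3755/0.25) = 0.22038
  P(4)·log₂(P(4)/Q(4)) = 0.0098·log₂(0.0098/0.25) = -0.04580

D_KL(P||Q) = 0.77111 - 0.04580 + 0.22038 - 0.04580 = 0.89989 ≈ 0.8999 bits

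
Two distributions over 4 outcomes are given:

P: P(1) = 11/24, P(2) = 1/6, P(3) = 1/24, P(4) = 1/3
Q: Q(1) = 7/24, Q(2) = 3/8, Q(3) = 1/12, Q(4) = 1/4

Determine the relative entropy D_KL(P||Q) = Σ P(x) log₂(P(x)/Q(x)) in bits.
0.2006 bits

D_KL(P||Q) = Σ P(x) log₂(P(x)/Q(x))

Computing term by term:
  P(1)·log₂(P(1)/Q(1)) = (11/24)·log₂((11/24)/(7/24)) = 0.29887
  P(2)·log₂(P(2)/Q(2)) = (1/6)·log₂((1/6)/(3/8)) = -0.19499
  P(3)·log₂(P(3)/Q(3)) = (1/24)·log₂((1/24)/(1/12)) = -0.04167
  P(4)·log₂(P(4)/Q(4)) = (1/3)·log₂((1/3)/(1/4)) = 0.13835

D_KL(P||Q) = 0.29887 - 0.19499 - 0.04167 + 0.13835 = 0.20056 ≈ 0.2006 bits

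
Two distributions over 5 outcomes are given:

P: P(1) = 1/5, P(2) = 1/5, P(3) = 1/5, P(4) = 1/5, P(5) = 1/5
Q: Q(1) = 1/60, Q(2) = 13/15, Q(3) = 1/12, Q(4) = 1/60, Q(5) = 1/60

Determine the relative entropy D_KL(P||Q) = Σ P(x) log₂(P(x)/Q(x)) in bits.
1.9805 bits

D_KL(P||Q) = Σ P(x) log₂(P(x)/Q(x))

Computing term by term:
  P(1)·log₂(P(1)/Q(1)) = (1/5)·log₂((1/5)/(1/60)) = 0.71699
  P(2)·log₂(P(2)/Q(2)) = (1/5)·log₂((1/5)/(13/15)) = -0.42310
  P(3)·log₂(P(3)/Q(3)) = (1/5)·log₂((1/5)/(1/12)) = 0.25261
  P(4)·log₂(P(4)/Q(4)) = (1/5)·log₂((1/5)/(1/60)) = 0.71699
  P(5)·log₂(P(5)/Q(5)) = (1/5)·log₂((1/5)/(1/60)) = 0.71699

D_KL(P||Q) = 0.71699 - 0.42310 + 0.25261 + 0.71699 + 0.71699 = 1.98048 ≈ 1.9805 bits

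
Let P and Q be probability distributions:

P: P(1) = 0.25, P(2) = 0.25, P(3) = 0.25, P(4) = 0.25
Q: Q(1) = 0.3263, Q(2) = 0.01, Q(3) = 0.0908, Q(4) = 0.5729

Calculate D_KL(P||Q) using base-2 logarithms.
1.1311 bits

D_KL(P||Q) = Σ P(x) log₂(P(x)/Q(x))

Computing term by term:
  P(1)·log₂(P(1)/Q(1)) = 0.25·log₂(0.25/0.3263) = -0.09607
  P(2)·log₂(P(2)/Q(2)) = 0.25·log₂(0.25/0.01) = 1.16096
  P(3)·log₂(P(3)/Q(3)) = 0.25·log₂(0.25/0.0908) = 0.36529
  P(4)·log₂(P(4)/Q(4)) = 0.25·log₂(0.25/0.5729) = -0.29909

D_KL(P||Q) = -0.09607 + 1.16096 + 0.36529 - 0.29909 = 1.13109 ≈ 1.1311 bits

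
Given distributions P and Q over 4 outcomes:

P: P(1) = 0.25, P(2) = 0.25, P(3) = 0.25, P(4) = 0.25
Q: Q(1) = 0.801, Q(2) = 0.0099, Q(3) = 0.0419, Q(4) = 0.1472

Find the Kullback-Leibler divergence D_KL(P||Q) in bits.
1.5799 bits

D_KL(P||Q) = Σ P(x) log₂(P(x)/Q(x))

Computing term by term:
  P(1)·log₂(P(1)/Q(1)) = 0.25·log₂(0.25/0.801) = -0.41997
  P(2)·log₂(P(2)/Q(2)) = 0.25·log₂(0.25/0.0099) = 1.16459
  P(3)·log₂(P(3)/Q(3)) = 0.25·log₂(0.25/0.0419) = 0.64423
  P(4)·log₂(P(4)/Q(4)) = 0.25·log₂(0.25/0.1472) = 0.19104

D_KL(P||Q) = -0.41997 + 1.16459 + 0.64423 + 0.19104 = 1.57989 ≈ 1.5799 bits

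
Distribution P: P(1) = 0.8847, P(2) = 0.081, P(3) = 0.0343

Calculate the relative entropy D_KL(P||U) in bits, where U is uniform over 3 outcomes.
0.9680 bits

U(i) = 1/3 for all i

D_KL(P||U) = Σ P(x) log₂(P(x) / (1/3))
           = Σ P(x) log₂(P(x)) + log₂(3)
           = log₂(3) - H(P)

H(P) = -Σ P(x) log₂(P(x)):
  -P(1)·log₂(P(1)) = -(0.8847)·log₂(0.8847) = 0.15636
  -P(2)·log₂(P(2)) = -(0.081)·log₂(0.081) = 0.29370
  -P(3)·log₂(P(3)) = -(0.0343)·log₂(0.0343) = 0.16689
H(P) = 0.15636 + 0.29370 + 0.16689 = 0.61695 bits

log₂(3) = 1.58496 bits

D_KL(P||U) = 1.58496 - 0.61695 = 0.96801 ≈ 0.9680 bits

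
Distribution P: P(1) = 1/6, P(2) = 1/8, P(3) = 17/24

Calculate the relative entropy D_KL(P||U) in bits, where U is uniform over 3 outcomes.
0.4267 bits

U(i) = 1/3 for all i

D_KL(P||U) = Σ P(x) log₂(P(x) / (1/3))
           = Σ P(x) log₂(P(x)) + log₂(3)
           = log₂(3) - H(P)

H(P) = -Σ P(x) log₂(P(x)):
  -P(1)·log₂(P(1)) = -(1/6)·log₂(1/6) = 0.43083
  -P(2)·log₂(P(2)) = -(1/8)·log₂(1/8) = 0.37500
  -P(3)·log₂(P(3)) = -(17/24)·log₂(17/24) = 0.35240
H(P) = 0.43083 + 0.37500 + 0.35240 = 1.15823 bits

log₂(3) = 1.58496 bits

D_KL(P||U) = 1.58496 - 1.15823 = 0.42673 ≈ 0.4267 bits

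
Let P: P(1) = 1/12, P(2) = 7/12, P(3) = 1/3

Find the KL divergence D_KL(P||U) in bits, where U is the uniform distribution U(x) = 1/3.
0.3043 bits

U(i) = 1/3 for all i

D_KL(P||U) = Σ P(x) log₂(P(x) / (1/3))
           = Σ P(x) log₂(P(x)) + log₂(3)
           = log₂(3) - H(P)

H(P) = -Σ P(x) log₂(P(x)):
  -P(1)·log₂(P(1)) = -(1/12)·log₂(1/12) = 0.29875
  -P(2)·log₂(P(2)) = -(7/12)·log₂(7/12) = 0.45360
  -P(3)·log₂(P(3)) = -(1/3)·log₂(1/3) = 0.52832
H(P) = 0.29875 + 0.45360 + 0.52832 = 1.28067 bits

log₂(3) = 1.58496 bits

D_KL(P||U) = 1.58496 - 1.28067 = 0.30429 ≈ 0.3043 bits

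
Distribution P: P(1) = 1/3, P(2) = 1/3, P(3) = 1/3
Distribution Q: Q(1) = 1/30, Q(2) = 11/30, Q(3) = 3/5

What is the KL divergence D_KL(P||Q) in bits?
0.7788 bits

D_KL(P||Q) = Σ P(x) log₂(P(x)/Q(x))

Computing term by term:
  P(1)·log₂(P(1)/Q(1)) = (1/3)·log₂((1/3)/(1/30)) = 1.10731
  P(2)·log₂(P(2)/Q(2)) = (1/3)·log₂((1/3)/(11/30)) = -0.04583
  P(3)·log₂(P(3)/Q(3)) = (1/3)·log₂((1/3)/(3/5)) = -0.28267

D_KL(P||Q) = 1.10731 - 0.04583 - 0.28267 = 0.77881 ≈ 0.7788 bits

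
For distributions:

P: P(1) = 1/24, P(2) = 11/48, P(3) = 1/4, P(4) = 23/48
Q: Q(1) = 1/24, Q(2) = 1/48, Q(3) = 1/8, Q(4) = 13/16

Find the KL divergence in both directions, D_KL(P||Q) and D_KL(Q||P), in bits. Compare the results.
D_KL(P||Q) = 0.6777 bits, D_KL(Q||P) = 0.4219 bits. D_KL(P||Q) is larger than D_KL(Q||P) by 0.2558 bits; the two directions differ.

D_KL(P||Q) = Σ P(x) log₂(P(x)/Q(x))

Computing term by term:
  P(1)·log₂(P(1)/Q(1)) = (1/24)·log₂((1/24)/(1/24)) = 0.00000
  P(2)·log₂(P(2)/Q(2)) = (11/48)·log₂((11/48)/(1/48)) = 0.79279
  P(3)·log₂(P(3)/Q(3)) = (1/4)·log₂((1/4)/(1/8)) = 0.25000
  P(4)·log₂(P(4)/Q(4)) = (23/48)·log₂((23/48)/(13/16)) = -0.36505

D_KL(P||Q) = 0.00000 + 0.79279 + 0.25000 - 0.36505 = 0.67774 ≈ 0.6777 bits

D_KL(Q||P) = Σ Q(x) log₂(Q(x)/P(x))

Computing term by term:
  Q(1)·log₂(Q(1)/P(1)) = (1/24)·log₂((1/24)/(1/24)) = 0.00000
  Q(2)·log₂(Q(2)/P(2)) = (1/48)·log₂((1/48)/(11/48)) = -0.07207
  Q(3)·log₂(Q(3)/P(3)) = (1/8)·log₂((1/8)/(1/4)) = -0.12500
  Q(4)·log₂(Q(4)/P(4)) = (13/16)·log₂((13/16)/(23/48)) = 0.61900

D_KL(Q||P) = 0.00000 - 0.07207 - 0.12500 + 0.61900 = 0.42193 ≈ 0.4219 bits

These are NOT equal (difference: 0.2558 bits). KL divergence is asymmetric: D_KL(P||Q) ≠ D_KL(Q||P) in general.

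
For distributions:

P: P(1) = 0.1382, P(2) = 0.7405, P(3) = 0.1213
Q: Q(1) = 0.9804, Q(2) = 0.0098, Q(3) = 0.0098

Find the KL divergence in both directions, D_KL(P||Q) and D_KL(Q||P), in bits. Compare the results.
D_KL(P||Q) = 4.6700 bits, D_KL(Q||P) = 2.6745 bits. D_KL(P||Q) is larger than D_KL(Q||P) by 1.9955 bits; the two directions differ.

D_KL(P||Q) = Σ P(x) log₂(P(x)/Q(x))

Computing term by term:
  P(1)·log₂(P(1)/Q(1)) = 0.1382·log₂(0.1382/0.9804) = -0.39064
  P(2)·log₂(P(2)/Q(2)) = 0.7405·log₂(0.7405/0.0098) = 4.62040
  P(3)·log₂(P(3)/Q(3)) = 0.1213·log₂(0.1213/0.0098) = 0.44028

D_KL(P||Q) = -0.39064 + 4.62040 + 0.44028 = 4.67004 ≈ 4.6700 bits

D_KL(Q||P) = Σ Q(x) log₂(Q(x)/P(x))

Computing term by term:
  Q(1)·log₂(Q(1)/P(1)) = 0.9804·log₂(0.9804/0.1382) = 2.77121
  Q(2)·log₂(Q(2)/P(2)) = 0.0098·log₂(0.0098/0.7405) = -0.06115
  Q(3)·log₂(Q(3)/P(3)) = 0.0098·log₂(0.0098/0.1213) = -0.03557

D_KL(Q||P) = 2.77121 - 0.06115 - 0.03557 = 2.67449 ≈ 2.6745 bits

These are NOT equal (difference: 1.9955 bits). KL divergence is asymmetric: D_KL(P||Q) ≠ D_KL(Q||P) in general.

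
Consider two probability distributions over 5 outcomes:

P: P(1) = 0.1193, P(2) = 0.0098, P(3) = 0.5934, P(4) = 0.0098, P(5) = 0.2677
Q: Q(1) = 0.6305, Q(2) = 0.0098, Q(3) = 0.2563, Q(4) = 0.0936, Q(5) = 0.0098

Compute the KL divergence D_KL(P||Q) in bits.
1.6776 bits

D_KL(P||Q) = Σ P(x) log₂(P(x)/Q(x))

Computing term by term:
  P(1)·log₂(P(1)/Q(1)) = 0.1193·log₂(0.1193/0.6305) = -0.28655
  P(2)·log₂(P(2)/Q(2)) = 0.0098·log₂(0.0098/0.0098) = 0.00000
  P(3)·log₂(P(3)/Q(3)) = 0.5934·log₂(0.5934/0.2563) = 0.71871
  P(4)·log₂(P(4)/Q(4)) = 0.0098·log₂(0.0098/0.0936) = -0.03191
  P(5)·log₂(P(5)/Q(5)) = 0.2677·log₂(0.2677/0.0098) = 1.27738

D_KL(P||Q) = -0.28655 + 0.00000 + 0.71871 - 0.03191 + 1.27738 = 1.67763 ≈ 1.6776 bits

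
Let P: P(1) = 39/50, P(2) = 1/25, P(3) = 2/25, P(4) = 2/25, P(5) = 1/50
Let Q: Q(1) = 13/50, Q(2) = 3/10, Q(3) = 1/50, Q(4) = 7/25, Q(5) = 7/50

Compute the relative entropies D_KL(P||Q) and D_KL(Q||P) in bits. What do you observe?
D_KL(P||Q) = 1.0793 bits, D_KL(Q||P) = 1.3191 bits. The two directions give different values (D_KL(Q||P) exceeds D_KL(P||Q) by 0.2398 bits): KL divergence is asymmetric.

D_KL(P||Q) = Σ P(x) log₂(P(x)/Q(x))

Computing term by term:
  P(1)·log₂(P(1)/Q(1)) = (39/50)·log₂((39/50)/(13/50)) = 1.23627
  P(2)·log₂(P(2)/Q(2)) = (1/25)·log₂((1/25)/(3/10)) = -0.11628
  P(3)·log₂(P(3)/Q(3)) = (2/25)·log₂((2/25)/(1/50)) = 0.16000
  P(4)·log₂(P(4)/Q(4)) = (2/25)·log₂((2/25)/(7/25)) = -0.14459
  P(5)·log₂(P(5)/Q(5)) = (1/50)·log₂((1/50)/(7/50)) = -0.05615

D_KL(P||Q) = 1.23627 - 0.11628 + 0.16000 - 0.14459 - 0.05615 = 1.07925 ≈ 1.0793 bits

D_KL(Q||P) = Σ Q(x) log₂(Q(x)/P(x))

Computing term by term:
  Q(1)·log₂(Q(1)/P(1)) = (13/50)·log₂((13/50)/(39/50)) = -0.41209
  Q(2)·log₂(Q(2)/P(2)) = (3/10)·log₂((3/10)/(1/25)) = 0.87207
  Q(3)·log₂(Q(3)/P(3)) = (1/50)·log₂((1/50)/(2/25)) = -0.04000
  Q(4)·log₂(Q(4)/P(4)) = (7/25)·log₂((7/25)/(2/25)) = 0.50606
  Q(5)·log₂(Q(5)/P(5)) = (7/50)·log₂((7/50)/(1/50)) = 0.39303

D_KL(Q||P) = -0.41209 + 0.87207 - 0.04000 + 0.50606 + 0.39303 = 1.31907 ≈ 1.3191 bits

These are NOT equal (difference: 0.2398 bits). KL divergence is asymmetric: D_KL(P||Q) ≠ D_KL(Q||P) in general.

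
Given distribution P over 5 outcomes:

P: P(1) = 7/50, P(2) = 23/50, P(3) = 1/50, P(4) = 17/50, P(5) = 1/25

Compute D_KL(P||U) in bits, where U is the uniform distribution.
0.5817 bits

U(i) = 1/5 for all i

D_KL(P||U) = Σ P(x) log₂(P(x) / (1/5))
           = Σ P(x) log₂(P(x)) + log₂(5)
           = log₂(5) - H(P)

H(P) = -Σ P(x) log₂(P(x)):
  -P(1)·log₂(P(1)) = -(7/50)·log₂(7/50) = 0.39711
  -P(2)·log₂(P(2)) = -(23/50)·log₂(23/50) = 0.51534
  -P(3)·log₂(P(3)) = -(1/50)·log₂(1/50) = 0.11288
  -P(4)·log₂(P(4)) = -(17/50)·log₂(17/50) = 0.52917
  -P(5)·log₂(P(5)) = -(1/25)·log₂(1/25) = 0.18575
H(P) = 0.39711 + 0.51534 + 0.11288 + 0.52917 + 0.18575 = 1.74025 bits

log₂(5) = 2.32193 bits

D_KL(P||U) = 2.32193 - 1.74025 = 0.58168 ≈ 0.5817 bits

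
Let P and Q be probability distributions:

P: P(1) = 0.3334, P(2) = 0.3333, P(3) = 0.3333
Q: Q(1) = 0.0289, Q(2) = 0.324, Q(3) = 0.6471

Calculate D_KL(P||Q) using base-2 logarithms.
0.8709 bits

D_KL(P||Q) = Σ P(x) log₂(P(x)/Q(x))

Computing term by term:
  P(1)·log₂(P(1)/Q(1)) = 0.3334·log₂(0.3334/0.0289) = 1.17627
  P(2)·log₂(P(2)/Q(2)) = 0.3333·log₂(0.3333/0.324) = 0.01361
  P(3)·log₂(P(3)/Q(3)) = 0.3333·log₂(0.3333/0.6471) = -0.31902

D_KL(P||Q) = 1.17627 + 0.01361 - 0.31902 = 0.87086 ≈ 0.8709 bits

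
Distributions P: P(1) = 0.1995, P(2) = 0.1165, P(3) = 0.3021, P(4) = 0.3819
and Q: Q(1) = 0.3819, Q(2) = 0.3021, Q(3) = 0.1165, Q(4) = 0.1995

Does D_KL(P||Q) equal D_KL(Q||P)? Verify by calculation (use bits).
D_KL(P||Q) = 0.4260 bits, D_KL(Q||P) = 0.4260 bits. Yes — for this pair D_KL(P||Q) = D_KL(Q||P).

D_KL(P||Q) = Σ P(x) log₂(P(x)/Q(x))

Computing term by term:
  P(1)·log₂(P(1)/Q(1)) = 0.1995·log₂(0.1995/0.3819) = -0.18689
  P(2)·log₂(P(2)/Q(2)) = 0.1165·log₂(0.1165/0.3021) = -0.16015
  P(3)·log₂(P(3)/Q(3)) = 0.3021·log₂(0.3021/0.1165) = 0.41530
  P(4)·log₂(P(4)/Q(4)) = 0.3819·log₂(0.3819/0.1995) = 0.35777

D_KL(P||Q) = -0.18689 - 0.16015 + 0.41530 + 0.35777 = 0.42603 ≈ 0.4260 bits

D_KL(Q||P) = Σ Q(x) log₂(Q(x)/P(x))

Computing term by term:
  Q(1)·log₂(Q(1)/P(1)) = 0.3819·log₂(0.3819/0.1995) = 0.35777
  Q(2)·log₂(Q(2)/P(2)) = 0.3021·log₂(0.3021/0.1165) = 0.41530
  Q(3)·log₂(Q(3)/P(3)) = 0.1165·log₂(0.1165/0.3021) = -0.16015
  Q(4)·log₂(Q(4)/P(4)) = 0.1995·log₂(0.1995/0.3819) = -0.18689

D_KL(Q||P) = 0.35777 + 0.41530 - 0.16015 - 0.18689 = 0.42603 ≈ 0.4260 bits

These ARE equal here. Q is P with outcomes relabeled (Q(1) = P(4), Q(2) = P(3), Q(3) = P(2), Q(4) = P(1)) by a relabeling that is its own inverse, so the two sums contain exactly the same terms in a different order. This is a special case — KL divergence is not symmetric in general: D_KL(P||Q) ≠ D_KL(Q||P) for most P, Q.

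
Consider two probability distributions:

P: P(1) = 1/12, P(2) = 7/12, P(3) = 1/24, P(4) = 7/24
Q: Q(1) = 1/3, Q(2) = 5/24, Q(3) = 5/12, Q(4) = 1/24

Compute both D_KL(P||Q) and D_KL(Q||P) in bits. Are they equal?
D_KL(P||Q) = 1.3802 bits, D_KL(Q||P) = 1.6244 bits. No, they are not equal.

D_KL(P||Q) = Σ P(x) log₂(P(x)/Q(x))

Computing term by term:
  P(1)·log₂(P(1)/Q(1)) = (1/12)·log₂((1/12)/(1/3)) = -0.16667
  P(2)·log₂(P(2)/Q(2)) = (7/12)·log₂((7/12)/(5/24)) = 0.86650
  P(3)·log₂(P(3)/Q(3)) = (1/24)·log₂((1/24)/(5/12)) = -0.13841
  P(4)·log₂(P(4)/Q(4)) = (7/24)·log₂((7/24)/(1/24)) = 0.81881

D_KL(P||Q) = -0.16667 + 0.86650 - 0.13841 + 0.81881 = 1.38023 ≈ 1.3802 bits

D_KL(Q||P) = Σ Q(x) log₂(Q(x)/P(x))

Computing term by term:
  Q(1)·log₂(Q(1)/P(1)) = (1/3)·log₂((1/3)/(1/12)) = 0.66667
  Q(2)·log₂(Q(2)/P(2)) = (5/24)·log₂((5/24)/(7/12)) = -0.30946
  Q(3)·log₂(Q(3)/P(3)) = (5/12)·log₂((5/12)/(1/24)) = 1.38414
  Q(4)·log₂(Q(4)/P(4)) = (1/24)·log₂((1/24)/(7/24)) = -0.11697

D_KL(Q||P) = 0.66667 - 0.30946 + 1.38414 - 0.11697 = 1.62438 ≈ 1.6244 bits

These are NOT equal (difference: 0.2442 bits). KL divergence is asymmetric: D_KL(P||Q) ≠ D_KL(Q||P) in general.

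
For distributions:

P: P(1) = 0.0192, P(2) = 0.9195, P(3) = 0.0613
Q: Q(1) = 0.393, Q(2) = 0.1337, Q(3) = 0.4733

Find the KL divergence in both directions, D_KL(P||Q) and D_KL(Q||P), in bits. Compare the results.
D_KL(P||Q) = 2.2935 bits, D_KL(Q||P) = 2.7354 bits. D_KL(Q||P) is larger than D_KL(P||Q) by 0.4419 bits; the two directions differ.

D_KL(P||Q) = Σ P(x) log₂(P(x)/Q(x))

Computing term by term:
  P(1)·log₂(P(1)/Q(1)) = 0.0192·log₂(0.0192/0.393) = -0.08362
  P(2)·log₂(P(2)/Q(2)) = 0.9195·log₂(0.9195/0.1337) = 2.55791
  P(3)·log₂(P(3)/Q(3)) = 0.0613·log₂(0.0613/0.4733) = -0.18076

D_KL(P||Q) = -0.08362 + 2.55791 - 0.18076 = 2.29353 ≈ 2.2935 bits

D_KL(Q||P) = Σ Q(x) log₂(Q(x)/P(x))

Computing term by term:
  Q(1)·log₂(Q(1)/P(1)) = 0.393·log₂(0.393/0.0192) = 1.71165
  Q(2)·log₂(Q(2)/P(2)) = 0.1337·log₂(0.1337/0.9195) = -0.37193
  Q(3)·log₂(Q(3)/P(3)) = 0.4733·log₂(0.4733/0.0613) = 1.39567

D_KL(Q||P) = 1.71165 - 0.37193 + 1.39567 = 2.73539 ≈ 2.7354 bits

These are NOT equal (difference: 0.4419 bits). KL divergence is asymmetric: D_KL(P||Q) ≠ D_KL(Q||P) in general.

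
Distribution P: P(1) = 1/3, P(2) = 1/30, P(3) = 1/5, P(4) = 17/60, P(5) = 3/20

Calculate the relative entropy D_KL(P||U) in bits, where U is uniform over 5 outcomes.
0.2396 bits

U(i) = 1/5 for all i

D_KL(P||U) = Σ P(x) log₂(P(x) / (1/5))
           = Σ P(x) log₂(P(x)) + log₂(5)
           = log₂(5) - H(P)

H(P) = -Σ P(x) log₂(P(x)):
  -P(1)·log₂(P(1)) = -(1/3)·log₂(1/3) = 0.52832
  -P(2)·log₂(P(2)) = -(1/30)·log₂(1/30) = 0.16356
  -P(3)·log₂(P(3)) = -(1/5)·log₂(1/5) = 0.46439
  -P(4)·log₂(P(4)) = -(17/60)·log₂(17/60) = 0.51550
  -P(5)·log₂(P(5)) = -(3/20)·log₂(3/20) = 0.41054
H(P) = 0.52832 + 0.16356 + 0.46439 + 0.51550 + 0.41054 = 2.08231 bits

log₂(5) = 2.32193 bits

D_KL(P||U) = 2.32193 - 2.08231 = 0.23962 ≈ 0.2396 bits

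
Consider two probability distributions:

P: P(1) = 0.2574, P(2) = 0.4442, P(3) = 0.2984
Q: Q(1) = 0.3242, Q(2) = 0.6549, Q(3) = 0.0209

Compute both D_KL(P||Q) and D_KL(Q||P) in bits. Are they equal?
D_KL(P||Q) = 0.8101 bits, D_KL(Q||P) = 0.3945 bits. No, they are not equal.

D_KL(P||Q) = Σ P(x) log₂(P(x)/Q(x))

Computing term by term:
  P(1)·log₂(P(1)/Q(1)) = 0.2574·log₂(0.2574/0.3242) = -0.08568
  P(2)·log₂(P(2)/Q(2)) = 0.4442·log₂(0.4442/0.6549) = -0.24878
  P(3)·log₂(P(3)/Q(3)) = 0.2984·log₂(0.2984/0.0209) = 1.14456

D_KL(P||Q) = -0.08568 - 0.24878 + 1.14456 = 0.81010 ≈ 0.8101 bits

D_KL(Q||P) = Σ Q(x) log₂(Q(x)/P(x))

Computing term by term:
  Q(1)·log₂(Q(1)/P(1)) = 0.3242·log₂(0.3242/0.2574) = 0.10792
  Q(2)·log₂(Q(2)/P(2)) = 0.6549·log₂(0.6549/0.4442) = 0.36679
  Q(3)·log₂(Q(3)/P(3)) = 0.0209·log₂(0.0209/0.2984) = -0.08017

D_KL(Q||P) = 0.10792 + 0.36679 - 0.08017 = 0.39454 ≈ 0.3945 bits

These are NOT equal (difference: 0.4156 bits). KL divergence is asymmetric: D_KL(P||Q) ≠ D_KL(Q||P) in general.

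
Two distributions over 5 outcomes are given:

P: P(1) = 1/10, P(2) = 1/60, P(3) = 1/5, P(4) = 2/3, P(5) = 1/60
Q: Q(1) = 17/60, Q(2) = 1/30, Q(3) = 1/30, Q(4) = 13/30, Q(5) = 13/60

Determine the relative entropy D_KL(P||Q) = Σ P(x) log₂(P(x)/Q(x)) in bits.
0.7027 bits

D_KL(P||Q) = Σ P(x) log₂(P(x)/Q(x))

Computing term by term:
  P(1)·log₂(P(1)/Q(1)) = (1/10)·log₂((1/10)/(17/60)) = -0.15025
  P(2)·log₂(P(2)/Q(2)) = (1/60)·log₂((1/60)/(1/30)) = -0.01667
  P(3)·log₂(P(3)/Q(3)) = (1/5)·log₂((1/5)/(1/30)) = 0.51699
  P(4)·log₂(P(4)/Q(4)) = (2/3)·log₂((2/3)/(13/30)) = 0.41433
  P(5)·log₂(P(5)/Q(5)) = (1/60)·log₂((1/60)/(13/60)) = -0.06167

D_KL(P||Q) = -0.15025 - 0.01667 + 0.51699 + 0.41433 - 0.06167 = 0.70273 ≈ 0.7027 bits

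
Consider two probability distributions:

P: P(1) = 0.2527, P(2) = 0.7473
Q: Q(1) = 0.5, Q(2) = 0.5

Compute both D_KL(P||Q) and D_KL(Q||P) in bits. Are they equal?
D_KL(P||Q) = 0.1845 bits, D_KL(Q||P) = 0.2024 bits. No, they are not equal.

D_KL(P||Q) = Σ P(x) log₂(P(x)/Q(x))

Computing term by term:
  P(1)·log₂(P(1)/Q(1)) = 0.2527·log₂(0.2527/0.5) = -0.24878
  P(2)·log₂(P(2)/Q(2)) = 0.7473·log₂(0.7473/0.5) = 0.43325

D_KL(P||Q) = -0.24878 + 0.43325 = 0.18447 ≈ 0.1845 bits

D_KL(Q||P) = Σ Q(x) log₂(Q(x)/P(x))

Computing term by term:
  Q(1)·log₂(Q(1)/P(1)) = 0.5·log₂(0.5/0.2527) = 0.49225
  Q(2)·log₂(Q(2)/P(2)) = 0.5·log₂(0.5/0.7473) = -0.28988

D_KL(Q||P) = 0.49225 - 0.28988 = 0.20237 ≈ 0.2024 bits

These are NOT equal (difference: 0.0179 bits). KL divergence is asymmetric: D_KL(P||Q) ≠ D_KL(Q||P) in general.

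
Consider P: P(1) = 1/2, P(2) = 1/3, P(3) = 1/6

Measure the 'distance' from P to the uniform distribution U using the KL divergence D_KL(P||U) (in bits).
0.1258 bits

U(i) = 1/3 for all i

D_KL(P||U) = Σ P(x) log₂(P(x) / (1/3))
           = Σ P(x) log₂(P(x)) + log₂(3)
           = log₂(3) - H(P)

H(P) = -Σ P(x) log₂(P(x)):
  -P(1)·log₂(P(1)) = -(1/2)·log₂(1/2) = 0.50000
  -P(2)·log₂(P(2)) = -(1/3)·log₂(1/3) = 0.52832
  -P(3)·log₂(P(3)) = -(1/6)·log₂(1/6) = 0.43083
H(P) = 0.50000 + 0.52832 + 0.43083 = 1.45915 bits

log₂(3) = 1.58496 bits

D_KL(P||U) = 1.58496 - 1.45915 = 0.12581 ≈ 0.1258 bits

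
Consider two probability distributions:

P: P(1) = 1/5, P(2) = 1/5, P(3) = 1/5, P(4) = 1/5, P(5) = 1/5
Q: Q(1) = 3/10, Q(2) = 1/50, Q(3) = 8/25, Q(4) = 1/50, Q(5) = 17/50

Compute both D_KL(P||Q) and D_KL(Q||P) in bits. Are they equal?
D_KL(P||Q) = 0.9231 bits, D_KL(Q||P) = 0.5199 bits. No, they are not equal.

D_KL(P||Q) = Σ P(x) log₂(P(x)/Q(x))

Computing term by term:
  P(1)·log₂(P(1)/Q(1)) = (1/5)·log₂((1/5)/(3/10)) = -0.11699
  P(2)·log₂(P(2)/Q(2)) = (1/5)·log₂((1/5)/(1/50)) = 0.66439
  P(3)·log₂(P(3)/Q(3)) = (1/5)·log₂((1/5)/(8/25)) = -0.13561
  P(4)·log₂(P(4)/Q(4)) = (1/5)·log₂((1/5)/(1/50)) = 0.66439
  P(5)·log₂(P(5)/Q(5)) = (1/5)·log₂((1/5)/(17/50)) = -0.15311

D_KL(P||Q) = -0.11699 + 0.66439 - 0.13561 + 0.66439 - 0.15311 = 0.92307 ≈ 0.9231 bits

D_KL(Q||P) = Σ Q(x) log₂(Q(x)/P(x))

Computing term by term:
  Q(1)·log₂(Q(1)/P(1)) = (3/10)·log₂((3/10)/(1/5)) = 0.17549
  Q(2)·log₂(Q(2)/P(2)) = (1/50)·log₂((1/50)/(1/5)) = -0.06644
  Q(3)·log₂(Q(3)/P(3)) = (8/25)·log₂((8/25)/(1/5)) = 0.21698
  Q(4)·log₂(Q(4)/P(4)) = (1/50)·log₂((1/50)/(1/5)) = -0.06644
  Q(5)·log₂(Q(5)/P(5)) = (17/50)·log₂((17/50)/(1/5)) = 0.26028

D_KL(Q||P) = 0.17549 - 0.06644 + 0.21698 - 0.06644 + 0.26028 = 0.51987 ≈ 0.5199 bits

These are NOT equal (difference: 0.4032 bits). KL divergence is asymmetric: D_KL(P||Q) ≠ D_KL(Q||P) in general.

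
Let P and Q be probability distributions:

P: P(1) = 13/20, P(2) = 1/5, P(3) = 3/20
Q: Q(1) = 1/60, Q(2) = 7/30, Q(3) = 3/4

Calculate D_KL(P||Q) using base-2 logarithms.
3.0427 bits

D_KL(P||Q) = Σ P(x) log₂(P(x)/Q(x))

Computing term by term:
  P(1)·log₂(P(1)/Q(1)) = (13/20)·log₂((13/20)/(1/60)) = 3.43551
  P(2)·log₂(P(2)/Q(2)) = (1/5)·log₂((1/5)/(7/30)) = -0.04448
  P(3)·log₂(P(3)/Q(3)) = (3/20)·log₂((3/20)/(3/4)) = -0.34829

D_KL(P||Q) = 3.43551 - 0.04448 - 0.34829 = 3.04274 ≈ 3.0427 bits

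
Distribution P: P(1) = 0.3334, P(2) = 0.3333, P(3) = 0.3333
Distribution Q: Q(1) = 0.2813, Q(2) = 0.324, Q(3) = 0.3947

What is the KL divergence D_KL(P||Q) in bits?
0.0140 bits

D_KL(P||Q) = Σ P(x) log₂(P(x)/Q(x))

Computing term by term:
  P(1)·log₂(P(1)/Q(1)) = 0.3334·log₂(0.3334/0.2813) = 0.08173
  P(2)·log₂(P(2)/Q(2)) = 0.3333·log₂(0.3333/0.324) = 0.01361
  P(3)·log₂(P(3)/Q(3)) = 0.3333·log₂(0.3333/0.3947) = -0.08130

D_KL(P||Q) = 0.08173 + 0.01361 - 0.08130 = 0.01404 ≈ 0.0140 bits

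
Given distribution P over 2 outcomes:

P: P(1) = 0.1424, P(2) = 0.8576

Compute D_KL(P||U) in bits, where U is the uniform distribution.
0.4095 bits

U(i) = 1/2 for all i

D_KL(P||U) = Σ P(x) log₂(P(x) / (1/2))
           = Σ P(x) log₂(P(x)) + log₂(2)
           = log₂(2) - H(P)

H(P) = -Σ P(x) log₂(P(x)):
  -P(1)·log₂(P(1)) = -(0.1424)·log₂(0.1424) = 0.40043
  -P(2)·log₂(P(2)) = -(0.8576)·log₂(0.8576) = 0.19006
H(P) = 0.40043 + 0.19006 = 0.59049 bits

log₂(2) = 1.00000 bits

D_KL(P||U) = 1.00000 - 0.59049 = 0.40951 ≈ 0.4095 bits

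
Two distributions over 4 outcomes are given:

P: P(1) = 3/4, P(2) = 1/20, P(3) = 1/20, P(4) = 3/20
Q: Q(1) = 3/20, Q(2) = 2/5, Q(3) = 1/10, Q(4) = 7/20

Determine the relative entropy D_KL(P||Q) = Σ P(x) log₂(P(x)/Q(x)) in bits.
1.3581 bits

D_KL(P||Q) = Σ P(x) log₂(P(x)/Q(x))

Computing term by term:
  P(1)·log₂(P(1)/Q(1)) = (3/4)·log₂((3/4)/(3/20)) = 1.74145
  P(2)·log₂(P(2)/Q(2)) = (1/20)·log₂((1/20)/(2/5)) = -0.15000
  P(3)·log₂(P(3)/Q(3)) = (1/20)·log₂((1/20)/(1/10)) = -0.05000
  P(4)·log₂(P(4)/Q(4)) = (3/20)·log₂((3/20)/(7/20)) = -0.18336

D_KL(P||Q) = 1.74145 - 0.15000 - 0.05000 - 0.18336 = 1.35809 ≈ 1.3581 bits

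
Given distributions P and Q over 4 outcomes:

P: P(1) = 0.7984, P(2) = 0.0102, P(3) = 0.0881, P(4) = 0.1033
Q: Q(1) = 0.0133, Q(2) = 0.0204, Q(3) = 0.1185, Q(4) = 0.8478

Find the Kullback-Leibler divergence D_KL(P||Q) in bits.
4.3551 bits

D_KL(P||Q) = Σ P(x) log₂(P(x)/Q(x))

Computing term by term:
  P(1)·log₂(P(1)/Q(1)) = 0.7984·log₂(0.7984/0.0133) = 4.71664
  P(2)·log₂(P(2)/Q(2)) = 0.0102·log₂(0.0102/0.0204) = -0.01020
  P(3)·log₂(P(3)/Q(3)) = 0.0881·log₂(0.0881/0.1185) = -0.03768
  P(4)·log₂(P(4)/Q(4)) = 0.1033·log₂(0.1033/0.8478) = -0.31371

D_KL(P||Q) = 4.71664 - 0.01020 - 0.03768 - 0.31371 = 4.35505 ≈ 4.3551 bits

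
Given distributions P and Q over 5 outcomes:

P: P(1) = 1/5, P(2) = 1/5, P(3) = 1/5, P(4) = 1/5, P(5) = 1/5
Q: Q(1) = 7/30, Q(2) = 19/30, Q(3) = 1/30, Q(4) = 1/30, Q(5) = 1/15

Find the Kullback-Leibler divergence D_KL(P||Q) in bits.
0.9739 bits

D_KL(P||Q) = Σ P(x) log₂(P(x)/Q(x))

Computing term by term:
  P(1)·log₂(P(1)/Q(1)) = (1/5)·log₂((1/5)/(7/30)) = -0.04448
  P(2)·log₂(P(2)/Q(2)) = (1/5)·log₂((1/5)/(19/30)) = -0.33259
  P(3)·log₂(P(3)/Q(3)) = (1/5)·log₂((1/5)/(1/30)) = 0.51699
  P(4)·log₂(P(4)/Q(4)) = (1/5)·log₂((1/5)/(1/30)) = 0.51699
  P(5)·log₂(P(5)/Q(5)) = (1/5)·log₂((1/5)/(1/15)) = 0.31699

D_KL(P||Q) = -0.04448 - 0.33259 + 0.51699 + 0.51699 + 0.31699 = 0.97390 ≈ 0.9739 bits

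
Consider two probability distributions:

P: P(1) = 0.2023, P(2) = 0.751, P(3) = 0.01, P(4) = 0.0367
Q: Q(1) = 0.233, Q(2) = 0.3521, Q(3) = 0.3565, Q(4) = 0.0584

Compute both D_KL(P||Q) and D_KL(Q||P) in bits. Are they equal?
D_KL(P||Q) = 0.7033 bits, D_KL(Q||P) = 1.5399 bits. No, they are not equal.

D_KL(P||Q) = Σ P(x) log₂(P(x)/Q(x))

Computing term by term:
  P(1)·log₂(P(1)/Q(1)) = 0.2023·log₂(0.2023/0.233) = -0.04124
  P(2)·log₂(P(2)/Q(2)) = 0.751·log₂(0.751/0.3521) = 0.82071
  P(3)·log₂(P(3)/Q(3)) = 0.01·log₂(0.01/0.3565) = -0.05156
  P(4)·log₂(P(4)/Q(4)) = 0.0367·log₂(0.0367/0.0584) = -0.02460

D_KL(P||Q) = -0.04124 + 0.82071 - 0.05156 - 0.02460 = 0.70331 ≈ 0.7033 bits

D_KL(Q||P) = Σ Q(x) log₂(Q(x)/P(x))

Computing term by term:
  Q(1)·log₂(Q(1)/P(1)) = 0.233·log₂(0.233/0.2023) = 0.04749
  Q(2)·log₂(Q(2)/P(2)) = 0.3521·log₂(0.3521/0.751) = -0.38478
  Q(3)·log₂(Q(3)/P(3)) = 0.3565·log₂(0.3565/0.01) = 1.83805
  Q(4)·log₂(Q(4)/P(4)) = 0.0584·log₂(0.0584/0.0367) = 0.03914

D_KL(Q||P) = 0.04749 - 0.38478 + 1.83805 + 0.03914 = 1.53990 ≈ 1.5399 bits

These are NOT equal (difference: 0.8366 bits). KL divergence is asymmetric: D_KL(P||Q) ≠ D_KL(Q||P) in general.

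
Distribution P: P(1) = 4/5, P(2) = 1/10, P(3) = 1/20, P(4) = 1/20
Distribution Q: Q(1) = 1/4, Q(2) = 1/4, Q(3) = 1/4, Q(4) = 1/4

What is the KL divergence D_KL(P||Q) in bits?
0.9781 bits

D_KL(P||Q) = Σ P(x) log₂(P(x)/Q(x))

Computing term by term:
  P(1)·log₂(P(1)/Q(1)) = (4/5)·log₂((4/5)/(1/4)) = 1.34246
  P(2)·log₂(P(2)/Q(2)) = (1/10)·log₂((1/10)/(1/4)) = -0.13219
  P(3)·log₂(P(3)/Q(3)) = (1/20)·log₂((1/20)/(1/4)) = -0.11610
  P(4)·log₂(P(4)/Q(4)) = (1/20)·log₂((1/20)/(1/4)) = -0.11610

D_KL(P||Q) = 1.34246 - 0.13219 - 0.11610 - 0.11610 = 0.97807 ≈ 0.9781 bits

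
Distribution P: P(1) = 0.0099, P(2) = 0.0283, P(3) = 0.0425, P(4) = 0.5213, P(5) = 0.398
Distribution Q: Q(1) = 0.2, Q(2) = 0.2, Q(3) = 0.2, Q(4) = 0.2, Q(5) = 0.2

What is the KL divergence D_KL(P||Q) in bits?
0.8979 bits

D_KL(P||Q) = Σ P(x) log₂(P(x)/Q(x))

Computing term by term:
  P(1)·log₂(P(1)/Q(1)) = 0.0099·log₂(0.0099/0.2) = -0.04293
  P(2)·log₂(P(2)/Q(2)) = 0.0283·log₂(0.0283/0.2) = -0.07984
  P(3)·log₂(P(3)/Q(3)) = 0.0425·log₂(0.0425/0.2) = -0.09496
  P(4)·log₂(P(4)/Q(4)) = 0.5213·log₂(0.5213/0.2) = 0.72050
  P(5)·log₂(P(5)/Q(5)) = 0.398·log₂(0.398/0.2) = 0.39512

D_KL(P||Q) = -0.04293 - 0.07984 - 0.09496 + 0.72050 + 0.39512 = 0.89789 ≈ 0.8979 bits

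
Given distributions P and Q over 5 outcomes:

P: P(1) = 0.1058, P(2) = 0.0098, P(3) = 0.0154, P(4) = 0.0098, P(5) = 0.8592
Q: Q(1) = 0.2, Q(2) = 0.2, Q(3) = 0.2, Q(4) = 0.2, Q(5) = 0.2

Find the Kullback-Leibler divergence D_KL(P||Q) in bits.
1.5675 bits

D_KL(P||Q) = Σ P(x) log₂(P(x)/Q(x))

Computing term by term:
  P(1)·log₂(P(1)/Q(1)) = 0.1058·log₂(0.1058/0.2) = -0.09719
  P(2)·log₂(P(2)/Q(2)) = 0.0098·log₂(0.0098/0.2) = -0.04264
  P(3)·log₂(P(3)/Q(3)) = 0.0154·log₂(0.0154/0.2) = -0.05696
  P(4)·log₂(P(4)/Q(4)) = 0.0098·log₂(0.0098/0.2) = -0.04264
  P(5)·log₂(P(5)/Q(5)) = 0.8592·log₂(0.8592/0.2) = 1.80689

D_KL(P||Q) = -0.09719 - 0.04264 - 0.05696 - 0.04264 + 1.80689 = 1.56746 ≈ 1.5675 bits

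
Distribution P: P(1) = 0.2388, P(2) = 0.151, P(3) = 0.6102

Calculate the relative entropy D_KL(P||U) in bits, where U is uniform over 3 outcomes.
0.2449 bits

U(i) = 1/3 for all i

D_KL(P||U) = Σ P(x) log₂(P(x) / (1/3))
           = Σ P(x) log₂(P(x)) + log₂(3)
           = log₂(3) - H(P)

H(P) = -Σ P(x) log₂(P(x)):
  -P(1)·log₂(P(1)) = -(0.2388)·log₂(0.2388) = 0.49339
  -P(2)·log₂(P(2)) = -(0.151)·log₂(0.151) = 0.41183
  -P(3)·log₂(P(3)) = -(0.6102)·log₂(0.6102) = 0.43486
H(P) = 0.49339 + 0.41183 + 0.43486 = 1.34008 bits

log₂(3) = 1.58496 bits

D_KL(P||U) = 1.58496 - 1.34008 = 0.24488 ≈ 0.2449 bits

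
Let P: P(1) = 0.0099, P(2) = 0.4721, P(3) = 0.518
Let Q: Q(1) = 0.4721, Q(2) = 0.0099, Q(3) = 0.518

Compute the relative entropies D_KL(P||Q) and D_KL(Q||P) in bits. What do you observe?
D_KL(P||Q) = 2.5770 bits, D_KL(Q||P) = 2.5770 bits. The two directions give the same value here, because Q is a self-inverse relabeling of P; in general KL divergence is asymmetric.

D_KL(P||Q) = Σ P(x) log₂(P(x)/Q(x))

Computing term by term:
  P(1)·log₂(P(1)/Q(1)) = 0.0099·log₂(0.0099/0.4721) = -0.05520
  P(2)·log₂(P(2)/Q(2)) = 0.4721·log₂(0.4721/0.0099) = 2.63220
  P(3)·log₂(P(3)/Q(3)) = 0.518·log₂(0.518/0.518) = 0.00000

D_KL(P||Q) = -0.05520 + 2.63220 + 0.00000 = 2.57700 ≈ 2.5770 bits

D_KL(Q||P) = Σ Q(x) log₂(Q(x)/P(x))

Computing term by term:
  Q(1)·log₂(Q(1)/P(1)) = 0.4721·log₂(0.4721/0.0099) = 2.63220
  Q(2)·log₂(Q(2)/P(2)) = 0.0099·log₂(0.0099/0.4721) = -0.05520
  Q(3)·log₂(Q(3)/P(3)) = 0.518·log₂(0.518/0.518) = 0.00000

D_KL(Q||P) = 2.63220 - 0.05520 + 0.00000 = 2.57700 ≈ 2.5770 bits

These ARE equal here. Q is P with outcomes relabeled (Q(1) = P(2), Q(2) = P(1)) by a relabeling that is its own inverse, so the two sums contain exactly the same terms in a different order. This is a special case — KL divergence is not symmetric in general: D_KL(P||Q) ≠ D_KL(Q||P) for most P, Q.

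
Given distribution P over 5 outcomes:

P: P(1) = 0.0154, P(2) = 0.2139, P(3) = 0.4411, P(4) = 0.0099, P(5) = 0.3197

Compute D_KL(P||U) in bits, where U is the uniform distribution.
0.6405 bits

U(i) = 1/5 for all i

D_KL(P||U) = Σ P(x) log₂(P(x) / (1/5))
           = Σ P(x) log₂(P(x)) + log₂(5)
           = log₂(5) - H(P)

H(P) = -Σ P(x) log₂(P(x)):
  -P(1)·log₂(P(1)) = -(0.0154)·log₂(0.0154) = 0.09272
  -P(2)·log₂(P(2)) = -(0.2139)·log₂(0.2139) = 0.47593
  -P(3)·log₂(P(3)) = -(0.4411)·log₂(0.4411) = 0.52086
  -P(4)·log₂(P(4)) = -(0.0099)·log₂(0.0099) = 0.06592
  -P(5)·log₂(P(5)) = -(0.3197)·log₂(0.3197) = 0.52597
H(P) = 0.09272 + 0.47593 + 0.52086 + 0.06592 + 0.52597 = 1.68140 bits

log₂(5) = 2.32193 bits

D_KL(P||U) = 2.32193 - 1.68140 = 0.64053 ≈ 0.6405 bits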